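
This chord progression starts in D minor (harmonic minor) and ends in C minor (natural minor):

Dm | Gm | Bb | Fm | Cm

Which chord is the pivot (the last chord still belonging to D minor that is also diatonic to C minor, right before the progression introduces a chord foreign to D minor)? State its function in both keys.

Chords diatonic to D minor: Dm, Edim, Faug, Gm, A, Bb, C#dim.
Reading the progression, the first chord not in that set is Fm, so the modulation leaves D minor there.
The chord immediately before Fm is Bb, which is diatonic to both keys: VI in D minor and VII in C minor.

Bb — VI in D minor, VII in C minor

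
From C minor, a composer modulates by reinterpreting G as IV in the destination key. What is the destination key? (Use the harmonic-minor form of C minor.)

The numeral IV denotes a major triad on scale degree 4. With G on degree 4, the tonic of the new key is D.
Degree 4 carries a major triad in major keys, so the destination is D major.
Check: the diatonic triads of D major are D (I), Em (ii), F#m (iii), G (IV), A (V), Bm (vi), C#dim (vii°) — G is indeed IV.

D major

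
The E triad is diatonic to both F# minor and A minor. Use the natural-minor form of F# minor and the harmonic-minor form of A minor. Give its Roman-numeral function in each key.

VII in F# minor; V in A minor

The scale of F# minor (natural minor) is F# G# A B C# D E; E is degree 7, and the triad built there (E-G#-B) is major, so it is VII.
The scale of A minor (harmonic minor) is A B C D E F G#; E is degree 5, and the triad built there (E-G#-B) is major, so it is V.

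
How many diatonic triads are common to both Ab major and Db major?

4

Diatonic triads of Ab major: Ab (I), Bbm (ii), Cm (iii), Db (IV), Eb (V), Fm (vi), Gdim (vii°).
Diatonic triads of Db major: Db (I), Ebm (ii), Fm (iii), Gb (IV), Ab (V), Bbm (vi), Cdim (vii°).
Matching root and quality in both lists: Ab, Bbm, Db, Fm.
That gives 4 common triads.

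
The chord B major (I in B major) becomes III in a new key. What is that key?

The numeral III denotes a major triad on scale degree 3. With B on degree 3, the tonic of the new key is G#.
Degree 3 carries a major triad in natural-minor keys, so the destination is G# minor.
Check: the diatonic triads of G# minor (natural minor) are G#m (i), A#dim (ii°), B (III), C#m (iv), D#m (v), E (VI), F# (VII) — B major is indeed III.

G# minor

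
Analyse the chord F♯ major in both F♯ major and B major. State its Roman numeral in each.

The scale of F♯ major is F♯ G♯ A♯ B C♯ D♯ E♯; F♯ is degree 1, and the triad built there (F♯-A♯-C♯) is major, so it is I.
The scale of B major is B C♯ D♯ E F♯ G♯ A♯; F♯ is degree 5, and the triad built there (F♯-A♯-C♯) is major, so it is V.

I in F♯ major; V in B major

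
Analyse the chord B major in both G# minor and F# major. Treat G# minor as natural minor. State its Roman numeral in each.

The scale of G# minor (natural minor) is G# A# B C# D# E F#; B is degree 3, and the triad built there (B-D#-F#) is major, so it is III.
The scale of F# major is F# G# A# B C# D# E#; B is degree 4, and the triad built there (B-D#-F#) is major, so it is IV.

III in G# minor; IV in F# major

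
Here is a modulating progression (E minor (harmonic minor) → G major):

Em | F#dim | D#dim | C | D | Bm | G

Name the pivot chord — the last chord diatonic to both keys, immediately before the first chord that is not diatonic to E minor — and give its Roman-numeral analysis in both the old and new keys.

Chords diatonic to E minor: Em, F#dim, Gaug, Am, B, C, D#dim.
Reading the progression, the first chord not in that set is D, so the modulation leaves E minor there.
The chord immediately before D is C, which is diatonic to both keys: VI in E minor and IV in G major.

C — VI in E minor, IV in G major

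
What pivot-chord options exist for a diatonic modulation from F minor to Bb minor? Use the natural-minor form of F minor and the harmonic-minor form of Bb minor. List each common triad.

Triads in F minor (natural minor): F minor (i), G diminished (ii°), Ab major (III), Bb minor (iv), C minor (v), Db major (VI), Eb major (VII).
Triads in Bb minor (harmonic minor): Bb minor (i), C diminished (ii°), Db augmented (III+), Eb minor (iv), F major (V), Gb major (VI), A diminished (vii°).
Shared triads with their functions: Bb minor (iv in F minor, i in Bb minor).

Bbm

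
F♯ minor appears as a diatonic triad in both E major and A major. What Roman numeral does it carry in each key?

ii in E major; vi in A major

The scale of E major is E F♯ G♯ A B C♯ D♯; F♯ is degree 2, and the triad built there (F♯-A-C♯) is minor, so it is ii.
The scale of A major is A B C♯ D E F♯ G♯; F♯ is degree 6, and the triad built there (F♯-A-C♯) is minor, so it is vi.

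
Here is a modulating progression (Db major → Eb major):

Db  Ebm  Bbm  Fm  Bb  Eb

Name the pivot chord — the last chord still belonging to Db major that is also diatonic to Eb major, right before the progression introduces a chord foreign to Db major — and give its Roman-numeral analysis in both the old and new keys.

Fm — iii in Db major, ii in Eb major

Chords diatonic to Db major: Db, Ebm, Fm, Gb, Ab, Bbm, Cdim.
Reading the progression, the first chord not in that set is Bb, so the modulation leaves Db major there.
The chord immediately before Bb is Fm, which is diatonic to both keys: iii in Db major and ii in Eb major.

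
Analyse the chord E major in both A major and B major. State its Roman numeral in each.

V in A major; IV in B major

The scale of A major is A B C♯ D E F♯ G♯; E is degree 5, and the triad built there (E-G♯-B) is major, so it is V.
The scale of B major is B C♯ D♯ E F♯ G♯ A♯; E is degree 4, and the triad built there (E-G♯-B) is major, so it is IV.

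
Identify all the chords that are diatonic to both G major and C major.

Triads in G major: G (I), Am (ii), Bm (iii), C (IV), D (V), Em (vi), F♯dim (vii°).
Triads in C major: C (I), Dm (ii), Em (iii), F (IV), G (V), Am (vi), Bdim (vii°).
Shared triads with their functions: G (I in G major, V in C major); Am (ii in G major, vi in C major); C (IV in G major, I in C major); Em (vi in G major, iii in C major).

G, Am, C, Em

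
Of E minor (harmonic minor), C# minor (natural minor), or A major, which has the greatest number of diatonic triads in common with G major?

E minor

Triads of G major: G major (I), A minor (ii), B minor (iii), C major (IV), D major (V), E minor (vi), F# diminished (vii°).
E minor (harmonic minor) shares 4: Am, C, Em, F#dim.
C# minor (natural minor) shares 0: none.
A major shares 2: Bm, D.
The most common triads (4) are shared with E minor.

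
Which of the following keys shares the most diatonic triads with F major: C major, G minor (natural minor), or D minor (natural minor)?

D minor

Triads of F major: F major (I), G minor (ii), A minor (iii), B♭ major (IV), C major (V), D minor (vi), E diminished (vii°).
C major shares 4: F, Am, C, Dm.
G minor (natural minor) shares 4: F, Gm, B♭, Dm.
D minor (natural minor) shares 7: F, Gm, Am, B♭, C, Dm, Edim.
The most common triads (7) are shared with D minor.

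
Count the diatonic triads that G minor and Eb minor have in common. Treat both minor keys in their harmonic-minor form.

Diatonic triads of G minor (harmonic minor): G minor (i), A diminished (ii°), Bb augmented (III+), C minor (iv), D major (V), Eb major (VI), F# diminished (vii°).
Diatonic triads of Eb minor (harmonic minor): Eb minor (i), F diminished (ii°), Gb augmented (III+), Ab minor (iv), Bb major (V), Cb major (VI), D diminished (vii°).
No triad has the same root and quality in both keys.

0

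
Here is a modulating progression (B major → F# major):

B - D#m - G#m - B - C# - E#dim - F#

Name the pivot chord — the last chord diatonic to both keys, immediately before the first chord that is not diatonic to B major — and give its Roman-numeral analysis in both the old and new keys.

B — I in B major, IV in F# major

Chords diatonic to B major: B, C#m, D#m, E, F#, G#m, A#dim.
Reading the progression, the first chord not in that set is C#, so the modulation leaves B major there.
The chord immediately before C# is B, which is diatonic to both keys: I in B major and IV in F# major.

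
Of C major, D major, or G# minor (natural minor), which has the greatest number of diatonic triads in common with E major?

G# minor

Triads of E major: E major (I), F# minor (ii), G# minor (iii), A major (IV), B major (V), C# minor (vi), D# diminished (vii°).
C major shares 0: none.
D major shares 2: F#m, A.
G# minor (natural minor) shares 4: E, G#m, B, C#m.
The most common triads (4) are shared with G# minor.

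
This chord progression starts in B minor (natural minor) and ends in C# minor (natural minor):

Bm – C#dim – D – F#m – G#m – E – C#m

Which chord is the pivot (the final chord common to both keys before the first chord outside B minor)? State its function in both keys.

Chords diatonic to B minor: Bm, C#dim, D, Em, F#m, G, A.
Reading the progression, the first chord not in that set is G#m, so the modulation leaves B minor there.
The chord immediately before G#m is F#m, which is diatonic to both keys: v in B minor and iv in C# minor.

F#m — v in B minor, iv in C# minor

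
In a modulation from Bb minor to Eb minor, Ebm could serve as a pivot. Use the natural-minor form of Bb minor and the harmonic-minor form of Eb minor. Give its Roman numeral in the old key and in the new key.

The scale of Bb minor (natural minor) is Bb C Db Eb F Gb Ab; Eb is degree 4, and the triad built there (Eb-Gb-Bb) is minor, so it is iv.
The scale of Eb minor (harmonic minor) is Eb F Gb Ab Bb Cb D; Eb is degree 1, and the triad built there (Eb-Gb-Bb) is minor, so it is i.

iv in Bb minor; i in Eb minor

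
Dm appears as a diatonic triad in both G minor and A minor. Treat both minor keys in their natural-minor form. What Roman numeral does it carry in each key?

v in G minor; iv in A minor

The scale of G minor (natural minor) is G A Bb C D Eb F; D is degree 5, and the triad built there (D-F-A) is minor, so it is v.
The scale of A minor (natural minor) is A B C D E F G; D is degree 4, and the triad built there (D-F-A) is minor, so it is iv.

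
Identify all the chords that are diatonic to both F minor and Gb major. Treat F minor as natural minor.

Bbm, Db

Triads in F minor (natural minor): Fm (i), Gdim (ii°), Ab (III), Bbm (iv), Cm (v), Db (VI), Eb (VII).
Triads in Gb major: Gb (I), Abm (ii), Bbm (iii), Cb (IV), Db (V), Ebm (vi), Fdim (vii°).
Shared triads with their functions: Bbm (iv in F minor, iii in Gb major); Db (VI in F minor, V in Gb major).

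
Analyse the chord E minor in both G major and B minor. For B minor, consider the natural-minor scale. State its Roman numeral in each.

vi in G major; iv in B minor

The scale of G major is G A B C D E F♯; E is degree 6, and the triad built there (E-G-B) is minor, so it is vi.
The scale of B minor (natural minor) is B C♯ D E F♯ G A; E is degree 4, and the triad built there (E-G-B) is minor, so it is iv.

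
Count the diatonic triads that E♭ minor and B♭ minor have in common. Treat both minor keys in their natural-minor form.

4

Diatonic triads of E♭ minor (natural minor): E♭ minor (i), F diminished (ii°), G♭ major (III), A♭ minor (iv), B♭ minor (v), C♭ major (VI), D♭ major (VII).
Diatonic triads of B♭ minor (natural minor): B♭ minor (i), C diminished (ii°), D♭ major (III), E♭ minor (iv), F minor (v), G♭ major (VI), A♭ major (VII).
Matching root and quality in both lists: E♭ minor, G♭ major, B♭ minor, D♭ major.
That gives 4 common triads.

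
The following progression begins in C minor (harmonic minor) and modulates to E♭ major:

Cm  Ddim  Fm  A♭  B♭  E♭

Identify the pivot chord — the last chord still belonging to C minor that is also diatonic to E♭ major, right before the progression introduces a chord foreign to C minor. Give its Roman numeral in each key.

A♭ — VI in C minor, IV in E♭ major

Chords diatonic to C minor: Cm, Ddim, E♭aug, Fm, G, A♭, Bdim.
Reading the progression, the first chord not in that set is B♭, so the modulation leaves C minor there.
The chord immediately before B♭ is A♭, which is diatonic to both keys: VI in C minor and IV in E♭ major.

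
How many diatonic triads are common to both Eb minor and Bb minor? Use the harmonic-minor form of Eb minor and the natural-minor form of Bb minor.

Diatonic triads of Eb minor (harmonic minor): Ebm (i), Fdim (ii°), Gbaug (III+), Abm (iv), Bb (V), Cb (VI), Ddim (vii°).
Diatonic triads of Bb minor (natural minor): Bbm (i), Cdim (ii°), Db (III), Ebm (iv), Fm (v), Gb (VI), Ab (VII).
Matching root and quality in both lists: Ebm.
That gives 1 common triad.

1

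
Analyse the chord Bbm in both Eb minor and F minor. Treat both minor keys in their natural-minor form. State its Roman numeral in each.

The scale of Eb minor (natural minor) is Eb F Gb Ab Bb Cb Db; Bb is degree 5, and the triad built there (Bb-Db-F) is minor, so it is v.
The scale of F minor (natural minor) is F G Ab Bb C Db Eb; Bb is degree 4, and the triad built there (Bb-Db-F) is minor, so it is iv.

v in Eb minor; iv in F minor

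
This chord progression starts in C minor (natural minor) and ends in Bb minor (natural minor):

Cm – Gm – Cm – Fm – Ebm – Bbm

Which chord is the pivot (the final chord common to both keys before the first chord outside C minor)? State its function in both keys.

Chords diatonic to C minor: Cm, Ddim, Eb, Fm, Gm, Ab, Bb.
Reading the progression, the first chord not in that set is Ebm, so the modulation leaves C minor there.
The chord immediately before Ebm is Fm, which is diatonic to both keys: iv in C minor and v in Bb minor.

Fm — iv in C minor, v in Bb minor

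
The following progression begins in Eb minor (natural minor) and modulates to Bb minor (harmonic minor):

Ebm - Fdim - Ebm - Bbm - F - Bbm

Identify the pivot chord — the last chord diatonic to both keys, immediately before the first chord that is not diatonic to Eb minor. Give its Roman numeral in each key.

Bbm — v in Eb minor, i in Bb minor

Chords diatonic to Eb minor: Ebm, Fdim, Gb, Abm, Bbm, Cb, Db.
Reading the progression, the first chord not in that set is F, so the modulation leaves Eb minor there.
The chord immediately before F is Bbm, which is diatonic to both keys: v in Eb minor and i in Bb minor.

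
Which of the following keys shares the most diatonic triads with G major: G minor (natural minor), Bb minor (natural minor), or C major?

C major

Triads of G major: G (I), Am (ii), Bm (iii), C (IV), D (V), Em (vi), F#dim (vii°).
G minor (natural minor) shares 0: none.
Bb minor (natural minor) shares 0: none.
C major shares 4: G, Am, C, Em.
The most common triads (4) are shared with C major.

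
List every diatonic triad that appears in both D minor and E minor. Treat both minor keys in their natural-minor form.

Am, C

Triads in D minor (natural minor): Dm (i), Edim (ii°), F (III), Gm (iv), Am (v), Bb (VI), C (VII).
Triads in E minor (natural minor): Em (i), F#dim (ii°), G (III), Am (iv), Bm (v), C (VI), D (VII).
Shared triads with their functions: Am (v in D minor, iv in E minor); C (VII in D minor, VI in E minor).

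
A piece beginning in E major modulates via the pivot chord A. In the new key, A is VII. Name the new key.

The numeral VII denotes a major triad on scale degree 7. With A on degree 7, the tonic of the new key is B.
Degree 7 carries a major triad in natural-minor keys, so the destination is B minor.
Check: the diatonic triads of B minor (natural minor) are Bm (i), C#dim (ii°), D (III), Em (iv), F#m (v), G (VI), A (VII) — A is indeed VII.

B minor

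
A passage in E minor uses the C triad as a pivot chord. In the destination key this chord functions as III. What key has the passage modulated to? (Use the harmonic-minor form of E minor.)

The numeral III denotes a major triad on scale degree 3. With C on degree 3, the tonic of the new key is A.
Degree 3 carries a major triad in natural-minor keys, so the destination is A minor.
Check: the diatonic triads of A minor (natural minor) are Am (i), Bdim (ii°), C (III), Dm (iv), Em (v), F (VI), G (VII) — C is indeed III.

A minor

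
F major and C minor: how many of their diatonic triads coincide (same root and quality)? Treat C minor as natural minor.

Diatonic triads of F major: F major (I), G minor (ii), A minor (iii), Bb major (IV), C major (V), D minor (vi), E diminished (vii°).
Diatonic triads of C minor (natural minor): C minor (i), D diminished (ii°), Eb major (III), F minor (iv), G minor (v), Ab major (VI), Bb major (VII).
Matching root and quality in both lists: G minor, Bb major.
That gives 2 common triads.

2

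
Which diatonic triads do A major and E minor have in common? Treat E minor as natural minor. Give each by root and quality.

Triads in A major: A (I), Bm (ii), C♯m (iii), D (IV), E (V), F♯m (vi), G♯dim (vii°).
Triads in E minor (natural minor): Em (i), F♯dim (ii°), G (III), Am (iv), Bm (v), C (VI), D (VII).
Shared triads with their functions: Bm (ii in A major, v in E minor); D (IV in A major, VII in E minor).

Bm, D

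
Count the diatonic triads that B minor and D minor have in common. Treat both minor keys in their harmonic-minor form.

1

Diatonic triads of B minor (harmonic minor): Bm (i), C#dim (ii°), Daug (III+), Em (iv), F# (V), G (VI), A#dim (vii°).
Diatonic triads of D minor (harmonic minor): Dm (i), Edim (ii°), Faug (III+), Gm (iv), A (V), Bb (VI), C#dim (vii°).
Matching root and quality in both lists: C#dim.
That gives 1 common triad.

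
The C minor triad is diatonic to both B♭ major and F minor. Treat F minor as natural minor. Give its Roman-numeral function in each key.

ii in B♭ major; v in F minor

The scale of B♭ major is B♭ C D E♭ F G A; C is degree 2, and the triad built there (C-E♭-G) is minor, so it is ii.
The scale of F minor (natural minor) is F G A♭ B♭ C D♭ E♭; C is degree 5, and the triad built there (C-E♭-G) is minor, so it is v.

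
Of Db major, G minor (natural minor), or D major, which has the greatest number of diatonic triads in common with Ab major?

Triads of Ab major: Ab major (I), Bb minor (ii), C minor (iii), Db major (IV), Eb major (V), F minor (vi), G diminished (vii°).
Db major shares 4: Ab, Bbm, Db, Fm.
G minor (natural minor) shares 2: Cm, Eb.
D major shares 0: none.
The most common triads (4) are shared with Db major.

Db major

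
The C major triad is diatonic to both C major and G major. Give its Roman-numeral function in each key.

The scale of C major is C D E F G A B; C is degree 1, and the triad built there (C-E-G) is major, so it is I.
The scale of G major is G A B C D E F#; C is degree 4, and the triad built there (C-E-G) is major, so it is IV.

I in C major; IV in G major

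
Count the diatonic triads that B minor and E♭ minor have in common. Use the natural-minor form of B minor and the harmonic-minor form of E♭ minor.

Diatonic triads of B minor (natural minor): Bm (i), C♯dim (ii°), D (III), Em (iv), F♯m (v), G (VI), A (VII).
Diatonic triads of E♭ minor (harmonic minor): E♭m (i), Fdim (ii°), G♭aug (III+), A♭m (iv), B♭ (V), C♭ (VI), Ddim (vii°).
No triad has the same root and quality in both keys.

0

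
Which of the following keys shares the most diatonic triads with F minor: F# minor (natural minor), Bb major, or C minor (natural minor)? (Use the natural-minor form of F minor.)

C minor

Triads of F minor (natural minor): Fm (i), Gdim (ii°), Ab (III), Bbm (iv), Cm (v), Db (VI), Eb (VII).
F# minor (natural minor) shares 0: none.
Bb major shares 2: Cm, Eb.
C minor (natural minor) shares 4: Fm, Ab, Cm, Eb.
The most common triads (4) are shared with C minor.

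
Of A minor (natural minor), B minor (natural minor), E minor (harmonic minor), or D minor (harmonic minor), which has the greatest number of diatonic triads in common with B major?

Triads of B major: B (I), C♯m (ii), D♯m (iii), E (IV), F♯ (V), G♯m (vi), A♯dim (vii°).
A minor (natural minor) shares 0: none.
B minor (natural minor) shares 0: none.
E minor (harmonic minor) shares 1: B.
D minor (harmonic minor) shares 0: none.
The most common triads (1) are shared with E minor.

E minor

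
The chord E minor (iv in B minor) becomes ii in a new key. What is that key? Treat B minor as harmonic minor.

The numeral ii denotes a minor triad on scale degree 2. With E on degree 2, the tonic of the new key is D.
Degree 2 carries a minor triad in major keys, so the destination is D major.
Check: the diatonic triads of D major are D (I), Em (ii), F#m (iii), G (IV), A (V), Bm (vi), C#dim (vii°) — E minor is indeed ii.

D major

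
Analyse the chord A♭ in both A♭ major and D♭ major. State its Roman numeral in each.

The scale of A♭ major is A♭ B♭ C D♭ E♭ F G; A♭ is degree 1, and the triad built there (A♭-C-E♭) is major, so it is I.
The scale of D♭ major is D♭ E♭ F G♭ A♭ B♭ C; A♭ is degree 5, and the triad built there (A♭-C-E♭) is major, so it is V.

I in A♭ major; V in D♭ major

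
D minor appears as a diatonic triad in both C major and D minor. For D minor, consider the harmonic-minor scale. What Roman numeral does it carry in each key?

The scale of C major is C D E F G A B; D is degree 2, and the triad built there (D-F-A) is minor, so it is ii.
The scale of D minor (harmonic minor) is D E F G A B♭ C♯; D is degree 1, and the triad built there (D-F-A) is minor, so it is i.

ii in C major; i in D minor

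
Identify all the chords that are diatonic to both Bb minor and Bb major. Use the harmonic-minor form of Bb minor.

F, Adim

Triads in Bb minor (harmonic minor): Bbm (i), Cdim (ii°), Dbaug (III+), Ebm (iv), F (V), Gb (VI), Adim (vii°).
Triads in Bb major: Bb (I), Cm (ii), Dm (iii), Eb (IV), F (V), Gm (vi), Adim (vii°).
Shared triads with their functions: F (V in Bb minor, V in Bb major); Adim (vii° in Bb minor, vii° in Bb major).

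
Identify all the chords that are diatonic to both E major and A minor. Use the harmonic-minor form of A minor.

Triads in E major: E (I), F♯m (ii), G♯m (iii), A (IV), B (V), C♯m (vi), D♯dim (vii°).
Triads in A minor (harmonic minor): Am (i), Bdim (ii°), Caug (III+), Dm (iv), E (V), F (VI), G♯dim (vii°).
Shared triads with their functions: E (I in E major, V in A minor).

E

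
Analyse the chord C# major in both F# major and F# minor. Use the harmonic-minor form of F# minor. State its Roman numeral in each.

V in F# major; V in F# minor

The scale of F# major is F# G# A# B C# D# E#; C# is degree 5, and the triad built there (C#-E#-G#) is major, so it is V.
The scale of F# minor (harmonic minor) is F# G# A B C# D E#; C# is degree 5, and the triad built there (C#-E#-G#) is major, so it is V.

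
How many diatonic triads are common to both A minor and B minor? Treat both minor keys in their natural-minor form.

2

Diatonic triads of A minor (natural minor): Am (i), Bdim (ii°), C (III), Dm (iv), Em (v), F (VI), G (VII).
Diatonic triads of B minor (natural minor): Bm (i), C♯dim (ii°), D (III), Em (iv), F♯m (v), G (VI), A (VII).
Matching root and quality in both lists: Em, G.
That gives 2 common triads.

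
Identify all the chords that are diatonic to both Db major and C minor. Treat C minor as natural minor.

Fm, Ab

Triads in Db major: Db (I), Ebm (ii), Fm (iii), Gb (IV), Ab (V), Bbm (vi), Cdim (vii°).
Triads in C minor (natural minor): Cm (i), Ddim (ii°), Eb (III), Fm (iv), Gm (v), Ab (VI), Bb (VII).
Shared triads with their functions: Fm (iii in Db major, iv in C minor); Ab (V in Db major, VI in C minor).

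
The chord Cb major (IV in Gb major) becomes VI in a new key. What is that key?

Eb minor

The numeral VI denotes a major triad on scale degree 6. With Cb on degree 6, the tonic of the new key is Eb.
Degree 6 carries a major triad in minor keys, so the destination is Eb minor.
Check: the diatonic triads of Eb minor (natural minor) are Ebm (i), Fdim (ii°), Gb (III), Abm (iv), Bbm (v), Cb (VI), Db (VII) — Cb major is indeed VI.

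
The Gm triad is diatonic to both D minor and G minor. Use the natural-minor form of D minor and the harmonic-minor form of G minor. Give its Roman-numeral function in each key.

The scale of D minor (natural minor) is D E F G A Bb C; G is degree 4, and the triad built there (G-Bb-D) is minor, so it is iv.
The scale of G minor (harmonic minor) is G A Bb C D Eb F#; G is degree 1, and the triad built there (G-Bb-D) is minor, so it is i.

iv in D minor; i in G minor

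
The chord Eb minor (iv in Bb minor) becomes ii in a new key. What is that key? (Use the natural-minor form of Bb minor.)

Db major

The numeral ii denotes a minor triad on scale degree 2. With Eb on degree 2, the tonic of the new key is Db.
Degree 2 carries a minor triad in major keys, so the destination is Db major.
Check: the diatonic triads of Db major are Db (I), Ebm (ii), Fm (iii), Gb (IV), Ab (V), Bbm (vi), Cdim (vii°) — Eb minor is indeed ii.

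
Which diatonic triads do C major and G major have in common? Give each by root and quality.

C, Em, G, Am

Triads in C major: C (I), Dm (ii), Em (iii), F (IV), G (V), Am (vi), Bdim (vii°).
Triads in G major: G (I), Am (ii), Bm (iii), C (IV), D (V), Em (vi), F#dim (vii°).
Shared triads with their functions: C (I in C major, IV in G major); Em (iii in C major, vi in G major); G (V in C major, I in G major); Am (vi in C major, ii in G major).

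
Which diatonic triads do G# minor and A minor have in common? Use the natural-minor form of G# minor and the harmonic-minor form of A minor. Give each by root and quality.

E

Triads in G# minor (natural minor): G#m (i), A#dim (ii°), B (III), C#m (iv), D#m (v), E (VI), F# (VII).
Triads in A minor (harmonic minor): Am (i), Bdim (ii°), Caug (III+), Dm (iv), E (V), F (VI), G#dim (vii°).
Shared triads with their functions: E (VI in G# minor, V in A minor).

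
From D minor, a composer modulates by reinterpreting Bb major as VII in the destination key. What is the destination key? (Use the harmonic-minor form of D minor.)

The numeral VII denotes a major triad on scale degree 7. With Bb on degree 7, the tonic of the new key is C.
Degree 7 carries a major triad in natural-minor keys, so the destination is C minor.
Check: the diatonic triads of C minor (natural minor) are Cm (i), Ddim (ii°), Eb (III), Fm (iv), Gm (v), Ab (VI), Bb (VII) — Bb major is indeed VII.

C minor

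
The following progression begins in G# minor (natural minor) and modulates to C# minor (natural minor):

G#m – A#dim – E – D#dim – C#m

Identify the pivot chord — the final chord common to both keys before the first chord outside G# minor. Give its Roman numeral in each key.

E — VI in G# minor, III in C# minor

Chords diatonic to G# minor: G#m, A#dim, B, C#m, D#m, E, F#.
Reading the progression, the first chord not in that set is D#dim, so the modulation leaves G# minor there.
The chord immediately before D#dim is E, which is diatonic to both keys: VI in G# minor and III in C# minor.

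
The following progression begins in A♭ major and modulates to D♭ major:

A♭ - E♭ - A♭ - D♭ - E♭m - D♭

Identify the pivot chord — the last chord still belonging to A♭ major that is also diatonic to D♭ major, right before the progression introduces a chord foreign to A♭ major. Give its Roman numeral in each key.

Chords diatonic to A♭ major: A♭, B♭m, Cm, D♭, E♭, Fm, Gdim.
Reading the progression, the first chord not in that set is E♭m, so the modulation leaves A♭ major there.
The chord immediately before E♭m is D♭, which is diatonic to both keys: IV in A♭ major and I in D♭ major.

D♭ — IV in A♭ major, I in D♭ major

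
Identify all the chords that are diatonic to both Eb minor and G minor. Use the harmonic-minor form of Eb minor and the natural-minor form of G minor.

Triads in Eb minor (harmonic minor): Ebm (i), Fdim (ii°), Gbaug (III+), Abm (iv), Bb (V), Cb (VI), Ddim (vii°).
Triads in G minor (natural minor): Gm (i), Adim (ii°), Bb (III), Cm (iv), Dm (v), Eb (VI), F (VII).
Shared triads with their functions: Bb (V in Eb minor, III in G minor).

Bb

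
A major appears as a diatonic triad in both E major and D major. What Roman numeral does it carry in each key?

IV in E major; V in D major

The scale of E major is E F♯ G♯ A B C♯ D♯; A is degree 4, and the triad built there (A-C♯-E) is major, so it is IV.
The scale of D major is D E F♯ G A B C♯; A is degree 5, and the triad built there (A-C♯-E) is major, so it is V.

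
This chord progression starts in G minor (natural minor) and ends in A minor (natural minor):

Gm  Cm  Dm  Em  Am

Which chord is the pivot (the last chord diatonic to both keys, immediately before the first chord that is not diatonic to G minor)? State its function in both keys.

Chords diatonic to G minor: Gm, Adim, Bb, Cm, Dm, Eb, F.
Reading the progression, the first chord not in that set is Em, so the modulation leaves G minor there.
The chord immediately before Em is Dm, which is diatonic to both keys: v in G minor and iv in A minor.

Dm — v in G minor, iv in A minor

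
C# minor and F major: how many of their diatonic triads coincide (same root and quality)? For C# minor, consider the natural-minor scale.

Diatonic triads of C# minor (natural minor): C#m (i), D#dim (ii°), E (III), F#m (iv), G#m (v), A (VI), B (VII).
Diatonic triads of F major: F (I), Gm (ii), Am (iii), Bb (IV), C (V), Dm (vi), Edim (vii°).
No triad has the same root and quality in both keys.

0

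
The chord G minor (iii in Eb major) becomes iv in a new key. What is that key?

D minor

The numeral iv denotes a minor triad on scale degree 4. With G on degree 4, the tonic of the new key is D.
Degree 4 carries a minor triad in minor keys, so the destination is D minor.
Check: the diatonic triads of D minor (natural minor) are Dm (i), Edim (ii°), F (III), Gm (iv), Am (v), Bb (VI), C (VII) — G minor is indeed iv.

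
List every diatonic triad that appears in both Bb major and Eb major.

Triads in Bb major: Bb (I), Cm (ii), Dm (iii), Eb (IV), F (V), Gm (vi), Adim (vii°).
Triads in Eb major: Eb (I), Fm (ii), Gm (iii), Ab (IV), Bb (V), Cm (vi), Ddim (vii°).
Shared triads with their functions: Bb (I in Bb major, V in Eb major); Cm (ii in Bb major, vi in Eb major); Eb (IV in Bb major, I in Eb major); Gm (vi in Bb major, iii in Eb major).

Bb, Cm, Eb, Gm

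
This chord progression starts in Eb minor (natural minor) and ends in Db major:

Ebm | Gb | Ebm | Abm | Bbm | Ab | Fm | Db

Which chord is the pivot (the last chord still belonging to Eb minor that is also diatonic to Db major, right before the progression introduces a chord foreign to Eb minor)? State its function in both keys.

Bbm — v in Eb minor, vi in Db major

Chords diatonic to Eb minor: Ebm, Fdim, Gb, Abm, Bbm, Cb, Db.
Reading the progression, the first chord not in that set is Ab, so the modulation leaves Eb minor there.
The chord immediately before Ab is Bbm, which is diatonic to both keys: v in Eb minor and vi in Db major.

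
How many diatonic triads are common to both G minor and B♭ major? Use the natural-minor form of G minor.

7

Diatonic triads of G minor (natural minor): Gm (i), Adim (ii°), B♭ (III), Cm (iv), Dm (v), E♭ (VI), F (VII).
Diatonic triads of B♭ major: B♭ (I), Cm (ii), Dm (iii), E♭ (IV), F (V), Gm (vi), Adim (vii°).
Matching root and quality in both lists: Gm, Adim, B♭, Cm, Dm, E♭, F.
That gives 7 common triads.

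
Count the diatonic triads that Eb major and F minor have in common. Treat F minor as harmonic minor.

Diatonic triads of Eb major: Eb major (I), F minor (ii), G minor (iii), Ab major (IV), Bb major (V), C minor (vi), D diminished (vii°).
Diatonic triads of F minor (harmonic minor): F minor (i), G diminished (ii°), Ab augmented (III+), Bb minor (iv), C major (V), Db major (VI), E diminished (vii°).
Matching root and quality in both lists: F minor.
That gives 1 common triad.

1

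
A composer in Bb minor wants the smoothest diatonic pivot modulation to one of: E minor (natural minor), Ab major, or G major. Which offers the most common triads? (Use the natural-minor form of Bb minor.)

Ab major

Triads of Bb minor (natural minor): Bbm (i), Cdim (ii°), Db (III), Ebm (iv), Fm (v), Gb (VI), Ab (VII).
E minor (natural minor) shares 0: none.
Ab major shares 4: Bbm, Db, Fm, Ab.
G major shares 0: none.
The most common triads (4) are shared with Ab major.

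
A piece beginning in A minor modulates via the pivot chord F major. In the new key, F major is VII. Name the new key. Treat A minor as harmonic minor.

G minor

The numeral VII denotes a major triad on scale degree 7. With F on degree 7, the tonic of the new key is G.
Degree 7 carries a major triad in natural-minor keys, so the destination is G minor.
Check: the diatonic triads of G minor (natural minor) are Gm (i), Adim (ii°), Bb (III), Cm (iv), Dm (v), Eb (VI), F (VII) — F major is indeed VII.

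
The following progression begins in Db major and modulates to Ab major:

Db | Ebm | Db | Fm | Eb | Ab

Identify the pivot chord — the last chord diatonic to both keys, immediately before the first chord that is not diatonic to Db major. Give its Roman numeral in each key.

Fm — iii in Db major, vi in Ab major

Chords diatonic to Db major: Db, Ebm, Fm, Gb, Ab, Bbm, Cdim.
Reading the progression, the first chord not in that set is Eb, so the modulation leaves Db major there.
The chord immediately before Eb is Fm, which is diatonic to both keys: iii in Db major and vi in Ab major.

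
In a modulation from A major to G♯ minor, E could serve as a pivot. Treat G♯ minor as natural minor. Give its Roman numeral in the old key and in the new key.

V in A major; VI in G♯ minor

The scale of A major is A B C♯ D E F♯ G♯; E is degree 5, and the triad built there (E-G♯-B) is major, so it is V.
The scale of G♯ minor (natural minor) is G♯ A♯ B C♯ D♯ E F♯; E is degree 6, and the triad built there (E-G♯-B) is major, so it is VI.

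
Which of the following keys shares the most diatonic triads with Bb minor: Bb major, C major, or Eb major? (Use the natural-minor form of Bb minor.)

Eb major

Triads of Bb minor (natural minor): Bb minor (i), C diminished (ii°), Db major (III), Eb minor (iv), F minor (v), Gb major (VI), Ab major (VII).
Bb major shares 0: none.
C major shares 0: none.
Eb major shares 2: Fm, Ab.
The most common triads (2) are shared with Eb major.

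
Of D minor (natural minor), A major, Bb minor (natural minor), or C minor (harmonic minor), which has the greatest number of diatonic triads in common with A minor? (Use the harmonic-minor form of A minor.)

Triads of A minor (harmonic minor): A minor (i), B diminished (ii°), C augmented (III+), D minor (iv), E major (V), F major (VI), G# diminished (vii°).
D minor (natural minor) shares 3: Am, Dm, F.
A major shares 2: E, G#dim.
Bb minor (natural minor) shares 0: none.
C minor (harmonic minor) shares 1: Bdim.
The most common triads (3) are shared with D minor.

D minor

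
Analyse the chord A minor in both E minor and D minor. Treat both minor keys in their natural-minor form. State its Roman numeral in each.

The scale of E minor (natural minor) is E F# G A B C D; A is degree 4, and the triad built there (A-C-E) is minor, so it is iv.
The scale of D minor (natural minor) is D E F G A Bb C; A is degree 5, and the triad built there (A-C-E) is minor, so it is v.

iv in E minor; v in D minor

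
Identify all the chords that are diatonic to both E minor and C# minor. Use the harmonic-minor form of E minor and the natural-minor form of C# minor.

B, D#dim

Triads in E minor (harmonic minor): Em (i), F#dim (ii°), Gaug (III+), Am (iv), B (V), C (VI), D#dim (vii°).
Triads in C# minor (natural minor): C#m (i), D#dim (ii°), E (III), F#m (iv), G#m (v), A (VI), B (VII).
Shared triads with their functions: B (V in E minor, VII in C# minor); D#dim (vii° in E minor, ii° in C# minor).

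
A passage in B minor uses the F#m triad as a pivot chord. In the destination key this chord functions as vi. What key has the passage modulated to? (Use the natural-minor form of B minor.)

The numeral vi denotes a minor triad on scale degree 6. With F# on degree 6, the tonic of the new key is A.
Degree 6 carries a minor triad in major keys, so the destination is A major.
Check: the diatonic triads of A major are A (I), Bm (ii), C#m (iii), D (IV), E (V), F#m (vi), G#dim (vii°) — F#m is indeed vi.

A major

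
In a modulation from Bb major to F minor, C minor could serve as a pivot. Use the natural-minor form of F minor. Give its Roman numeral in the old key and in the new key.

ii in Bb major; v in F minor

The scale of Bb major is Bb C D Eb F G A; C is degree 2, and the triad built there (C-Eb-G) is minor, so it is ii.
The scale of F minor (natural minor) is F G Ab Bb C Db Eb; C is degree 5, and the triad built there (C-Eb-G) is minor, so it is v.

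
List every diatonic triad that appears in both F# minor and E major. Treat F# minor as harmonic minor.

Triads in F# minor (harmonic minor): F# minor (i), G# diminished (ii°), A augmented (III+), B minor (iv), C# major (V), D major (VI), E# diminished (vii°).
Triads in E major: E major (I), F# minor (ii), G# minor (iii), A major (IV), B major (V), C# minor (vi), D# diminished (vii°).
Shared triads with their functions: F# minor (i in F# minor, ii in E major).

F#m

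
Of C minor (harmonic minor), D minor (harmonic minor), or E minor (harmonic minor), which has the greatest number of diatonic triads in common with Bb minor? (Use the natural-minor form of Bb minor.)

Triads of Bb minor (natural minor): Bb minor (i), C diminished (ii°), Db major (III), Eb minor (iv), F minor (v), Gb major (VI), Ab major (VII).
C minor (harmonic minor) shares 2: Fm, Ab.
D minor (harmonic minor) shares 0: none.
E minor (harmonic minor) shares 0: none.
The most common triads (2) are shared with C minor.

C minor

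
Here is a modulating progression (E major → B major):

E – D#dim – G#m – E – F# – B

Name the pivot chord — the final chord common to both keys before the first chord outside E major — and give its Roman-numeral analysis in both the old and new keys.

E — I in E major, IV in B major

Chords diatonic to E major: E, F#m, G#m, A, B, C#m, D#dim.
Reading the progression, the first chord not in that set is F#, so the modulation leaves E major there.
The chord immediately before F# is E, which is diatonic to both keys: I in E major and IV in B major.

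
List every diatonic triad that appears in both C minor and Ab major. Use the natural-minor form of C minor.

Triads in C minor (natural minor): C minor (i), D diminished (ii°), Eb major (III), F minor (iv), G minor (v), Ab major (VI), Bb major (VII).
Triads in Ab major: Ab major (I), Bb minor (ii), C minor (iii), Db major (IV), Eb major (V), F minor (vi), G diminished (vii°).
Shared triads with their functions: C minor (i in C minor, iii in Ab major); Eb major (III in C minor, V in Ab major); F minor (iv in C minor, vi in Ab major); Ab major (VI in C minor, I in Ab major).

Cm, Eb, Fm, Ab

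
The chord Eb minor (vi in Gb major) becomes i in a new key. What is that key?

Eb minor

The numeral i denotes a minor triad on scale degree 1. With Eb on degree 1, the tonic of the new key is Eb.
Degree 1 carries a minor triad in minor keys, so the destination is Eb minor.
Check: the diatonic triads of Eb minor (natural minor) are Ebm (i), Fdim (ii°), Gb (III), Abm (iv), Bbm (v), Cb (VI), Db (VII) — Eb minor is indeed i.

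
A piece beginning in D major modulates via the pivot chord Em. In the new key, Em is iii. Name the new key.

The numeral iii denotes a minor triad on scale degree 3. With E on degree 3, the tonic of the new key is C.
Degree 3 carries a minor triad in major keys, so the destination is C major.
Check: the diatonic triads of C major are C (I), Dm (ii), Em (iii), F (IV), G (V), Am (vi), Bdim (vii°) — Em is indeed iii.

C major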